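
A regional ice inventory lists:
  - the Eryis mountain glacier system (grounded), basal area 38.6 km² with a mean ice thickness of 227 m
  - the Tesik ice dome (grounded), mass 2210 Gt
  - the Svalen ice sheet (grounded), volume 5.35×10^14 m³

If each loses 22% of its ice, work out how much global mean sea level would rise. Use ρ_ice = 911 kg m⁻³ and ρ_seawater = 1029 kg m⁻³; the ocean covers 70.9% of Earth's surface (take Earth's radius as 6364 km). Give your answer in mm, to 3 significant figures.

Eryis: ice volume = 38.6 km² × 227 m = 8.762 km³; 0.22 × 8.762 × (911/1029) = 1.707 km³ of water.
Tesik: 0.22 × 2210 Gt = 4.862×10^14 kg; dividing by ρ_w = 1029 kg m⁻³ gives 4.725×10^11 m³ of water.
Svalen: 0.22 × 5.35×10^14 m³ × (911/1029) = 1.042×10^14 m³ of water.
Total added water ≈ 1.047×10^14 m³ over 3.61×10^14 m² → Δh = 0.290 m = 290 mm.

≈ 290 mm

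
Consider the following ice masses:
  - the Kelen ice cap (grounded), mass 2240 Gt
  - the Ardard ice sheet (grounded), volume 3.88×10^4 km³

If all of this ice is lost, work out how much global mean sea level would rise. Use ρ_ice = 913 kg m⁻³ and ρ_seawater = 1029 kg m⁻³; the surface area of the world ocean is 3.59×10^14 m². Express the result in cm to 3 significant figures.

Kelen: 2240 Gt = 2.240×10^15 kg; dividing by ρ_w = 1029 kg m⁻³ gives 2.177×10^12 m³ of water.
Ardard: 3.88×10^4 km³ × (913/1029) = 3.443×10^4 km³ of water.
Total added water ≈ 3.660×10^13 m³ over 3.59×10^14 m² → Δh = 0.102 m = 10.2 cm.

≈ 10.2 cm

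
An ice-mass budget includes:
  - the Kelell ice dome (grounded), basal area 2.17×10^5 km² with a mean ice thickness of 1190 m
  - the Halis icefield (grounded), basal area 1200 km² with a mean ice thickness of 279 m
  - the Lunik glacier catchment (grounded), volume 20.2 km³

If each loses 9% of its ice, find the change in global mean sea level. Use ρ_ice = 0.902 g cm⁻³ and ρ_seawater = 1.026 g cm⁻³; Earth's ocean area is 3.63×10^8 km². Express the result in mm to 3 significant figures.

≈ 56.4 mm

Kelell: ice volume = 2.17×10^5 km² × 1190 m = 2.582×10^5 km³; 0.09 × 2.582×10^5 × (902/1026) = 2.043×10^4 km³ of water.
Halis: ice volume = 1200 km² × 279 m = 334.8 km³; 0.09 × 334.8 × (902/1026) = 26.49 km³ of water.
Lunik: 0.09 × 20.2 km³ × (902/1026) = 1.598 km³ of water.
Total added water ≈ 2.046×10^13 m³ over 3.63×10^14 m² → Δh = 0.0564 m = 56.4 mm.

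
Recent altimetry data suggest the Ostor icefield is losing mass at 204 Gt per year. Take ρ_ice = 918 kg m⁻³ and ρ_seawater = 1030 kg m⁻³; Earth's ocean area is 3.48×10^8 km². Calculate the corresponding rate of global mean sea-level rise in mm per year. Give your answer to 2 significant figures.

≈ 0.57 mm/yr

ρ_w = 1030 kg m⁻³. Annual water volume added = 204 Gt / ρ_w = 2.040×10^14 kg / 1030 kg m⁻³ = 1.981×10^11 m³.
Δh per year = 1.981×10^11 / 3.48×10^14 = 5.69×10^-4 m = 0.57 mm.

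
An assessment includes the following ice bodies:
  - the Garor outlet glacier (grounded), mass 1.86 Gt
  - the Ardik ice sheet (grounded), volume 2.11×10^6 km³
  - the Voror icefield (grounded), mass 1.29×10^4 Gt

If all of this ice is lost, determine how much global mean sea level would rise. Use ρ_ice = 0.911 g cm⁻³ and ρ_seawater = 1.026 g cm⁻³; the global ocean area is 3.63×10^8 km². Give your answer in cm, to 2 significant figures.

Garor: 1.86 Gt = 1.860×10^12 kg; dividing by ρ_w = 1.026 g cm⁻³ = 1026 kg m⁻³ gives 1.813×10^9 m³ of water.
Ardik: 2.11×10^6 km³ × (911/1026) = 1.873×10^6 km³ of water.
Voror: 1.29×10^4 Gt = 1.290×10^16 kg; dividing by ρ_w = 1026 kg m⁻³ gives 1.257×10^13 m³ of water.
Total added water ≈ 1.886×10^15 m³ over 3.63×10^14 m² → Δh = 5.20 m = 520 cm.

≈ 520 cm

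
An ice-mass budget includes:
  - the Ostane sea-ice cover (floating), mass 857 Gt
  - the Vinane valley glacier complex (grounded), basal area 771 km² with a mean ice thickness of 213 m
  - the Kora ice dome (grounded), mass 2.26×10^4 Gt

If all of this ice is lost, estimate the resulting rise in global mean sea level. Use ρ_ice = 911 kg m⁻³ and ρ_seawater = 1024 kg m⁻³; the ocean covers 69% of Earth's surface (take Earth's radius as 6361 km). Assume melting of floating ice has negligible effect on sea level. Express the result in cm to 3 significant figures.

≈ 6.33 cm

The Ostane sea-ice cover is floating and already displaces its own weight of water, so its melt adds essentially nothing to sea level.
Vinane: ice volume = 771 km² × 213 m = 164.2 km³; 164.2 × (911/1024) = 146.1 km³ of water.
Kora: 2.26×10^4 Gt = 2.260×10^16 kg; dividing by ρ_w = 1024 kg m⁻³ gives 2.207×10^13 m³ of water.
Total added water ≈ 2.222×10^13 m³ over 3.51×10^14 m² → Δh = 0.0633 m = 6.33 cm.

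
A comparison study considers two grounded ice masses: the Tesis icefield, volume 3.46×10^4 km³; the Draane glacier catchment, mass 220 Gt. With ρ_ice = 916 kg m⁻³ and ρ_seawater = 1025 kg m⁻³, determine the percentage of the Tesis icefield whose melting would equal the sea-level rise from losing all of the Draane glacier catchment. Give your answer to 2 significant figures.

≈ 0.69 %

Equal sea-level rise means equal mass of meltwater, i.e. equal mass of ice lost.
Ice mass of Draane: 2.200×10^14 kg; ice mass of Tesis: 3.169×10^16 kg.
Fraction required = 2.200×10^14 / 3.169×10^16 = 6.94×10^-3 → 0.69 %.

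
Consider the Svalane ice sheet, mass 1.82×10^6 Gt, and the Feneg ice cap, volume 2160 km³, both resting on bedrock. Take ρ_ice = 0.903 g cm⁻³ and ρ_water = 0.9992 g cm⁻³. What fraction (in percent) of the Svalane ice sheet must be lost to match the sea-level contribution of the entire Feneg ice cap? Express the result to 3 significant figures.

Equal sea-level rise means equal mass of meltwater, i.e. equal mass of ice lost.
Ice mass of Feneg: 1.950×10^15 kg; ice mass of Svalane: 1.820×10^18 kg.
Fraction required = 1.950×10^15 / 1.820×10^18 = 1.07×10^-3 → 0.107 %.

≈ 0.107 %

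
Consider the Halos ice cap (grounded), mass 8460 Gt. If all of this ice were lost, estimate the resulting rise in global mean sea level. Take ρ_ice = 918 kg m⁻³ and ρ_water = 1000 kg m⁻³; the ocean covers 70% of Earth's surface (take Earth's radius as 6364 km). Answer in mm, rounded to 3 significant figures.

≈ 23.7 mm

Halos: 8460 Gt = 8.460×10^15 kg; dividing by ρ_w = 1000 kg m⁻³ gives 8.460×10^12 m³ of water.
Spread over 3.56×10^14 m² of ocean, Δh = 8.460×10^12 / 3.56×10^14 = 0.0237 m = 23.7 mm.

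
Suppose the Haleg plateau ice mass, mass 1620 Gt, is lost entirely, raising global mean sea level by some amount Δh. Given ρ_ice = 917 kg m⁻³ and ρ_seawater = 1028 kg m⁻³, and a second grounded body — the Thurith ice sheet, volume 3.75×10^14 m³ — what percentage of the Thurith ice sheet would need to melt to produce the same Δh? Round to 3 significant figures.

≈ 0.471 %

Equal sea-level rise means equal mass of meltwater, i.e. equal mass of ice lost.
Ice mass of Haleg: 1.620×10^15 kg; ice mass of Thurith: 3.439×10^17 kg.
Fraction required = 1.620×10^15 / 3.439×10^17 = 4.71×10^-3 → 0.471 %.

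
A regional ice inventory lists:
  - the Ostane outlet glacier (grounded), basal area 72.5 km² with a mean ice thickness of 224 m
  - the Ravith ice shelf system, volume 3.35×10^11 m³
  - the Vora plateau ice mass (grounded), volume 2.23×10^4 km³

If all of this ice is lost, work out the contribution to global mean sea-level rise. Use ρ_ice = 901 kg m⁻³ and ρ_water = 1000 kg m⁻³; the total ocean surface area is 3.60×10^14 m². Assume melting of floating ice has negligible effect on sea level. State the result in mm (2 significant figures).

Ostane: ice volume = 72.5 km² × 224 m = 16.24 km³; 16.24 × (901/1000) = 14.63 km³ of water.
The Ravith ice shelf system is floating and already displaces its own weight of water, so its melt adds essentially nothing to sea level.
Vora: 2.23×10^4 km³ × (901/1000) = 2.009×10^4 km³ of water.
Total added water ≈ 2.011×10^13 m³ over 3.60×10^14 m² → Δh = 0.0559 m = 56 mm.

≈ 56 mm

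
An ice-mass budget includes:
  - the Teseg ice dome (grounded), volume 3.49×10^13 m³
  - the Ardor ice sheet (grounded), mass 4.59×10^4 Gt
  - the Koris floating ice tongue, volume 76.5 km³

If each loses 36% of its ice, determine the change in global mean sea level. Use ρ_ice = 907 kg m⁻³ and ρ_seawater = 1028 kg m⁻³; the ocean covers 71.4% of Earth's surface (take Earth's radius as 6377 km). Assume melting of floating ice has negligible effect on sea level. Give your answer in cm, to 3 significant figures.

Teseg: 0.36 × 3.49×10^13 m³ × (907/1028) = 1.109×10^13 m³ of water.
Ardor: 0.36 × 4.59×10^4 Gt = 1.652×10^16 kg; dividing by ρ_w = 1028 kg m⁻³ gives 1.607×10^13 m³ of water.
The Koris floating ice tongue is floating and already displaces its own weight of water, so its melt adds essentially nothing to sea level.
Total added water ≈ 2.716×10^13 m³ over 3.65×10^14 m² → Δh = 0.0744 m = 7.44 cm.

≈ 7.44 cm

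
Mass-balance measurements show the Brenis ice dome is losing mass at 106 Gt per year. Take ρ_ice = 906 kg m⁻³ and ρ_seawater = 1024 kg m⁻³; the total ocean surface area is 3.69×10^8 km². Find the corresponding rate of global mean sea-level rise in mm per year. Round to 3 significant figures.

≈ 0.281 mm/yr

ρ_w = 1024 kg m⁻³. Annual water volume added = 106 Gt / ρ_w = 1.060×10^14 kg / 1024 kg m⁻³ = 1.035×10^11 m³.
Δh per year = 1.035×10^11 / 3.69×10^14 = 2.81×10^-4 m = 0.281 mm.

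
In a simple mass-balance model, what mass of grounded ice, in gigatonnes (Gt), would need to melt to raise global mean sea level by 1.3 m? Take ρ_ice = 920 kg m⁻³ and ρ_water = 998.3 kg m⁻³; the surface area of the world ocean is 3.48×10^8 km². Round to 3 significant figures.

≈ 4.52×10^5 Gt

Required water volume = Δh × A = 1.3 m × 3.48×10^14 m² = 4.524×10^14 m³.
ρ_w = 998.3 kg m⁻³, so the mass of water = 4.524×10^14 m³ × 998.3 kg m⁻³ = 4.516×10^17 kg = 4.52×10^5 Gt (and the same mass of ice, by conservation).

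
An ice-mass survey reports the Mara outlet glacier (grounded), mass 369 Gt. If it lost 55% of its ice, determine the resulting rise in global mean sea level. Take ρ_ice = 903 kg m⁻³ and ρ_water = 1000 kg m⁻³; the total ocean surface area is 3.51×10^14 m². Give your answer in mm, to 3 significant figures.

≈ 0.578 mm

Mara: 0.55 × 369 Gt = 2.030×10^14 kg; dividing by ρ_w = 1000 kg m⁻³ gives 2.030×10^11 m³ of water.
Spread over 3.51×10^14 m² of ocean, Δh = 2.030×10^11 / 3.51×10^14 = 5.78×10^-4 m = 0.578 mm.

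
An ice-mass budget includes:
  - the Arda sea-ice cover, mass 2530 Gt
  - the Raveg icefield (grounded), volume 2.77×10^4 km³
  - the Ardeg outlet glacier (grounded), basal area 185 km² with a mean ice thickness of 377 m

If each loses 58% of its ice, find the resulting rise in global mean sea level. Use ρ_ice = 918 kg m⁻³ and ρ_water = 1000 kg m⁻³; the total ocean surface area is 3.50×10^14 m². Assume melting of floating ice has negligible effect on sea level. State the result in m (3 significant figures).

The Arda sea-ice cover is floating and already displaces its own weight of water, so its melt adds essentially nothing to sea level.
Raveg: 0.58 × 2.77×10^4 km³ × (918/1000) = 1.475×10^4 km³ of water.
Ardeg: ice volume = 185 km² × 377 m = 69.75 km³; 0.58 × 69.75 × (918/1000) = 37.14 km³ of water.
Total added water ≈ 1.479×10^13 m³ over 3.50×10^14 m² → Δh = 0.0422 m.

≈ 0.0422 m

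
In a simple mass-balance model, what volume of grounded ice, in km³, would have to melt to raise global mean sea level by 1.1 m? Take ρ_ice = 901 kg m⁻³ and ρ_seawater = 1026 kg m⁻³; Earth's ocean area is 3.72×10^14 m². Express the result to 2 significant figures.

Required water volume = Δh × A = 1.1 m × 3.72×10^14 m² = 4.092×10^14 m³ = 4.092×10^5 km³.
Ice volume = water volume × ρ_w/ρ_ice = 4.092×10^5 × 1026/901 = 4.7×10^5 km³.

≈ 4.7×10^5 km³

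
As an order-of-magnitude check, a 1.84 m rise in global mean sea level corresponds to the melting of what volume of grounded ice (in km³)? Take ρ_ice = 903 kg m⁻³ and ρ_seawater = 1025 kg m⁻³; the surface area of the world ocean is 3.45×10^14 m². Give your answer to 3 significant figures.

≈ 7.21×10^5 km³

Required water volume = Δh × A = 1.84 m × 3.45×10^14 m² = 6.348×10^14 m³ = 6.348×10^5 km³.
Ice volume = water volume × ρ_w/ρ_ice = 6.348×10^5 × 1025/903 = 7.21×10^5 km³.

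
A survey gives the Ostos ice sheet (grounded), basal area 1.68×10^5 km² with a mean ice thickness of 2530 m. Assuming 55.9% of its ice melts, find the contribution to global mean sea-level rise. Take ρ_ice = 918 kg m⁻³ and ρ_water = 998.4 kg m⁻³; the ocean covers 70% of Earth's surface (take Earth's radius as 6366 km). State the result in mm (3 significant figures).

≈ 613 mm

Ostos: ice volume = 1.68×10^5 km² × 2530 m = 4.250×10^5 km³; 0.559 × 4.250×10^5 × (918/998.4) = 2.185×10^5 km³ of water.
Spread over 3.56×10^14 m² of ocean, Δh = 2.185×10^14 / 3.56×10^14 = 0.613 m = 613 mm.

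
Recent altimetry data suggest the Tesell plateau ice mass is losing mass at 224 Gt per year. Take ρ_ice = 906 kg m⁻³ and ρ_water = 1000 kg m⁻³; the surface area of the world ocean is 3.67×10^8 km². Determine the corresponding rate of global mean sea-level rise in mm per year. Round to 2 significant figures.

ρ_w = 1000 kg m⁻³. Annual water volume added = 224 Gt / ρ_w = 2.240×10^14 kg / 1000 kg m⁻³ = 2.240×10^11 m³.
Δh per year = 2.240×10^11 / 3.67×10^14 = 6.10×10^-4 m = 0.61 mm.

≈ 0.61 mm/yr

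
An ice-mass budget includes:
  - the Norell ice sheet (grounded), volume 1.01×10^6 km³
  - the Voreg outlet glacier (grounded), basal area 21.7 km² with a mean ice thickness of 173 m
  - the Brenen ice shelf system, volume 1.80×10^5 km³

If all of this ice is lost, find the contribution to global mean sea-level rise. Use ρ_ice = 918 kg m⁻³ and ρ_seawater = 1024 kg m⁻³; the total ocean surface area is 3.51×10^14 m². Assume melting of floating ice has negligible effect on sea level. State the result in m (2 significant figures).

Norell: 1.01×10^6 km³ × (918/1024) = 9.054×10^5 km³ of water.
Voreg: ice volume = 21.7 km² × 173 m = 3.754 km³; 3.754 × (918/1024) = 3.365 km³ of water.
The Brenen ice shelf system is floating and already displaces its own weight of water, so its melt adds essentially nothing to sea level.
Total added water ≈ 9.055×10^14 m³ over 3.51×10^14 m² → Δh = 2.58 m.

≈ 2.6 m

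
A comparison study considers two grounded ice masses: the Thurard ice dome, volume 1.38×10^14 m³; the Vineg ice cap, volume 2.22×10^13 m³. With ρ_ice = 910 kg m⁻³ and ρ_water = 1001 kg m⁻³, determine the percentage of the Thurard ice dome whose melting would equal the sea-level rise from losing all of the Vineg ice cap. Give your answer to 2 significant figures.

Equal sea-level rise means equal mass of meltwater, i.e. equal mass of ice lost.
Ice mass of Vineg: 2.020×10^16 kg; ice mass of Thurard: 1.256×10^17 kg.
Fraction required = 2.020×10^16 / 1.256×10^17 = 0.161 → 16 %.

≈ 16 %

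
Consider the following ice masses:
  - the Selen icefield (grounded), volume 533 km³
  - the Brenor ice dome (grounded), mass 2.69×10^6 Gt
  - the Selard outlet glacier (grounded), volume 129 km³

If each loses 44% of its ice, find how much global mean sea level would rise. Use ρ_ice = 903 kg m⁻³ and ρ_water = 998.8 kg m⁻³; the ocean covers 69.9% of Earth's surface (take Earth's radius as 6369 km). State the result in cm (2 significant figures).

≈ 330 cm

Selen: 0.44 × 533 km³ × (903/998.8) = 212.0 km³ of water.
Brenor: 0.44 × 2.69×10^6 Gt = 1.184×10^18 kg; dividing by ρ_w = 998.8 kg m⁻³ gives 1.185×10^15 m³ of water.
Selard: 0.44 × 129 km³ × (903/998.8) = 51.32 km³ of water.
Total added water ≈ 1.185×10^15 m³ over 3.56×10^14 m² → Δh = 3.33 m = 330 cm.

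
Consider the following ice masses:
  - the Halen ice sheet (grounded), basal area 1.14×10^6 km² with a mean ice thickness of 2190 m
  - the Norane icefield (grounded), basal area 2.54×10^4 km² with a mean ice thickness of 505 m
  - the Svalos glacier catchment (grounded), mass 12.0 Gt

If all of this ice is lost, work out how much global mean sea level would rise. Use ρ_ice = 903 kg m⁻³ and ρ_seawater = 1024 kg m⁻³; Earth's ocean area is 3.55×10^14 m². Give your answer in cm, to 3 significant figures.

Halen: ice volume = 1.14×10^6 km² × 2190 m = 2.497×10^6 km³; 2.497×10^6 × (903/1024) = 2.202×10^6 km³ of water.
Norane: ice volume = 2.54×10^4 km² × 505 m = 1.283×10^4 km³; 1.283×10^4 × (903/1024) = 1.131×10^4 km³ of water.
Svalos: 12.0 Gt = 1.200×10^13 kg; dividing by ρ_w = 1024 kg m⁻³ gives 1.172×10^10 m³ of water.
Total added water ≈ 2.213×10^15 m³ over 3.55×10^14 m² → Δh = 6.23 m = 623 cm.

≈ 623 cm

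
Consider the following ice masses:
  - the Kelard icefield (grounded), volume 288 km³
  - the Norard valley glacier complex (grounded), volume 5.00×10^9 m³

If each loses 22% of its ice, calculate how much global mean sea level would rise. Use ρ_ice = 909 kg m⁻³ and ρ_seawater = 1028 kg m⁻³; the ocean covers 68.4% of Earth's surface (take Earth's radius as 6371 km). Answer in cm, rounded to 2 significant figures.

≈ 0.016 cm

Kelard: 0.22 × 288 km³ × (909/1028) = 56.03 km³ of water.
Norard: 0.22 × 5.00×10^9 m³ × (909/1028) = 9.727×10^8 m³ of water.
Total added water ≈ 5.700×10^10 m³ over 3.49×10^14 m² → Δh = 1.63×10^-4 m = 0.016 cm.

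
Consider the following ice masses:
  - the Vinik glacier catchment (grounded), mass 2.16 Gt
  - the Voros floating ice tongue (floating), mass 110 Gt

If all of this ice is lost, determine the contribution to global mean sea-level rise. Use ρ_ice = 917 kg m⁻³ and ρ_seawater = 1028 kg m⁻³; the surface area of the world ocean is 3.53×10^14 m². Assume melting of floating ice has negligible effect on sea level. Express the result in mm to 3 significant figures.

≈ 5.95×10^-3 mm

Vinik: 2.16 Gt = 2.160×10^12 kg; dividing by ρ_w = 1028 kg m⁻³ gives 2.101×10^9 m³ of water.
The Voros floating ice tongue is floating and already displaces its own weight of water, so its melt adds essentially nothing to sea level.
Total added water ≈ 2.101×10^9 m³ over 3.53×10^14 m² → Δh = 5.95×10^-6 m = 5.95×10^-3 mm.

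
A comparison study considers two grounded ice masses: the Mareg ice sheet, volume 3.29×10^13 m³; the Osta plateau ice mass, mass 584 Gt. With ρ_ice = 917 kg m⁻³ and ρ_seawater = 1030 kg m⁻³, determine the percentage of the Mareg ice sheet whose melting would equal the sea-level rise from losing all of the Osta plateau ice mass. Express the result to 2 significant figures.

≈ 1.9 %

Equal sea-level rise means equal mass of meltwater, i.e. equal mass of ice lost.
Ice mass of Osta: 5.840×10^14 kg; ice mass of Mareg: 3.017×10^16 kg.
Fraction required = 5.840×10^14 / 3.017×10^16 = 0.0194 → 1.9 %.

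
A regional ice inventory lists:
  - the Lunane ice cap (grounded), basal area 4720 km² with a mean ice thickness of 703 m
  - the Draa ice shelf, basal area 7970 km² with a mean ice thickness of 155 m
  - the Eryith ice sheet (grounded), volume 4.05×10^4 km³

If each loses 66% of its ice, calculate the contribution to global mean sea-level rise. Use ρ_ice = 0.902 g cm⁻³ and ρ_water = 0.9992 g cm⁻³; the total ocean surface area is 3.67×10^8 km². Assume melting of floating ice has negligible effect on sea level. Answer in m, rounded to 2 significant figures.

≈ 0.071 m

Lunane: ice volume = 4720 km² × 703 m = 3318 km³; 0.66 × 3318 × (902/999.2) = 1977 km³ of water.
The Draa ice shelf is floating and already displaces its own weight of water, so its melt adds essentially nothing to sea level.
Eryith: 0.66 × 4.05×10^4 km³ × (902/999.2) = 2.413×10^4 km³ of water.
Total added water ≈ 2.611×10^13 m³ over 3.67×10^14 m² → Δh = 0.0711 m.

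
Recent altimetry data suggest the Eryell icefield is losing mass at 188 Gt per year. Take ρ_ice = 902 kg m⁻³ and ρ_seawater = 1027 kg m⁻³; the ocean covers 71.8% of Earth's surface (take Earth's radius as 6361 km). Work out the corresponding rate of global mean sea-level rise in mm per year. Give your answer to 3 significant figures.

≈ 0.501 mm/yr

ρ_w = 1027 kg m⁻³. Annual water volume added = 188 Gt / ρ_w = 1.880×10^14 kg / 1027 kg m⁻³ = 1.831×10^11 m³.
Δh per year = 1.831×10^11 / 3.65×10^14 = 5.01×10^-4 m = 0.501 mm.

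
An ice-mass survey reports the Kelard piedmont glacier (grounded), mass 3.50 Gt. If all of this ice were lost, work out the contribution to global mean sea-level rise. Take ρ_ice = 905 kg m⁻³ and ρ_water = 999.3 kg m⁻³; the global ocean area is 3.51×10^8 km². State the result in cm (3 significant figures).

≈ 9.98×10^-4 cm

Kelard: 3.50 Gt = 3.500×10^12 kg; dividing by ρ_w = 999.3 kg m⁻³ gives 3.502×10^9 m³ of water.
Spread over 3.51×10^14 m² of ocean, Δh = 3.502×10^9 / 3.51×10^14 = 9.98×10^-6 m = 9.98×10^-4 cm.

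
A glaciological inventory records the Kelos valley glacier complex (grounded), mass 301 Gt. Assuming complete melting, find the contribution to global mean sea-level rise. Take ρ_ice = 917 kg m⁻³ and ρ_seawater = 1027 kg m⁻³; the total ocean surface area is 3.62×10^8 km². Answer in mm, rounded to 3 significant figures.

Kelos: 301 Gt = 3.010×10^14 kg; dividing by ρ_w = 1027 kg m⁻³ gives 2.931×10^11 m³ of water.
Spread over 3.62×10^14 m² of ocean, Δh = 2.931×10^11 / 3.62×10^14 = 8.10×10^-4 m = 0.810 mm.

≈ 0.810 mm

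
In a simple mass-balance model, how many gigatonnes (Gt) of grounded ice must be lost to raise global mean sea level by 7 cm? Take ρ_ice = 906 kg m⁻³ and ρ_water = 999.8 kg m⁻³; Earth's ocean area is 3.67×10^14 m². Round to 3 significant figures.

Required water volume = Δh × A = 0.07 m × 3.67×10^14 m² = 2.569×10^13 m³.
ρ_w = 999.8 kg m⁻³, so the mass of water = 2.569×10^13 m³ × 999.8 kg m⁻³ = 2.568×10^16 kg = 2.57×10^4 Gt (and the same mass of ice, by conservation).

≈ 2.57×10^4 Gt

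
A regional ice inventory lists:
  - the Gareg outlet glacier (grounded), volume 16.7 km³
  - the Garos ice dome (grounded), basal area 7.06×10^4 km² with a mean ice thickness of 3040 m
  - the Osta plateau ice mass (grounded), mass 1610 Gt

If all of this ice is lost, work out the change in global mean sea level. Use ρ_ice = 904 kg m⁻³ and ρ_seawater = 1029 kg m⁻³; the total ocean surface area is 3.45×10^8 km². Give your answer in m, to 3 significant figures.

≈ 0.551 m

Gareg: 16.7 km³ × (904/1029) = 14.67 km³ of water.
Garos: ice volume = 7.06×10^4 km² × 3040 m = 2.146×10^5 km³; 2.146×10^5 × (904/1029) = 1.886×10^5 km³ of water.
Osta: 1610 Gt = 1.610×10^15 kg; dividing by ρ_w = 1029 kg m⁻³ gives 1.565×10^12 m³ of water.
Total added water ≈ 1.901×10^14 m³ over 3.45×10^14 m² → Δh = 0.551 m.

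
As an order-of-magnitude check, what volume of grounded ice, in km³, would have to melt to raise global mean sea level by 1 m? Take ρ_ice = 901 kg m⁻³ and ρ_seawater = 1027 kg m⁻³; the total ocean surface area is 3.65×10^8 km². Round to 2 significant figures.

≈ 4.2×10^5 km³

Required water volume = Δh × A = 1 m × 3.65×10^14 m² = 3.650×10^14 m³ = 3.650×10^5 km³.
Ice volume = water volume × ρ_w/ρ_ice = 3.650×10^5 × 1027/901 = 4.2×10^5 km³.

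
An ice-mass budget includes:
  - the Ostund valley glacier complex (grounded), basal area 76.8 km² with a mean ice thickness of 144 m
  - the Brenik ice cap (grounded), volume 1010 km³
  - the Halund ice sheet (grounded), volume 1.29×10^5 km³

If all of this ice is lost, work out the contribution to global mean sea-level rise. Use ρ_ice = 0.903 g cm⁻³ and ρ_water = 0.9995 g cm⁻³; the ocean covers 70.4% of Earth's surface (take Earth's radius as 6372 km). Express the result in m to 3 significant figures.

Ostund: ice volume = 76.8 km² × 144 m = 11.06 km³; 11.06 × (903/999.5) = 9.991 km³ of water.
Brenik: 1010 km³ × (903/999.5) = 912.5 km³ of water.
Halund: 1.29×10^5 km³ × (903/999.5) = 1.165×10^5 km³ of water.
Total added water ≈ 1.175×10^14 m³ over 3.59×10^14 m² → Δh = 0.327 m.

≈ 0.327 m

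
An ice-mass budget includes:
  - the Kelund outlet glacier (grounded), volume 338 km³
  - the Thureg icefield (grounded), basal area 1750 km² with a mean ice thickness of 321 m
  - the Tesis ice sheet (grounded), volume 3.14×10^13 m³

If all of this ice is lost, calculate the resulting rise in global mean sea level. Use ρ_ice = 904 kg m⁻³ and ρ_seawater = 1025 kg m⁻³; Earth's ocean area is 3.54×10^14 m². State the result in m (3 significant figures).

Kelund: 338 km³ × (904/1025) = 298.1 km³ of water.
Thureg: ice volume = 1750 km² × 321 m = 561.8 km³; 561.8 × (904/1025) = 495.4 km³ of water.
Tesis: 3.14×10^13 m³ × (904/1025) = 2.769×10^13 m³ of water.
Total added water ≈ 2.849×10^13 m³ over 3.54×10^14 m² → Δh = 0.0805 m.

≈ 0.0805 m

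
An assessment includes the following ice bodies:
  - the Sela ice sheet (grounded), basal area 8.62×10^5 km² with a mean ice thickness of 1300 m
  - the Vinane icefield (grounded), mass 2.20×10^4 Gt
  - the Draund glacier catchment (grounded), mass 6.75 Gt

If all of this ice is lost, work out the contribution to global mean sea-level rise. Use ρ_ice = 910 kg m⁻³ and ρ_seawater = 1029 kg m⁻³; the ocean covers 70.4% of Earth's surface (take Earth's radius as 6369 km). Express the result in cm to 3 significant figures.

Sela: ice volume = 8.62×10^5 km² × 1300 m = 1.121×10^6 km³; 1.121×10^6 × (910/1029) = 9.910×10^5 km³ of water.
Vinane: 2.20×10^4 Gt = 2.200×10^16 kg; dividing by ρ_w = 1029 kg m⁻³ gives 2.138×10^13 m³ of water.
Draund: 6.75 Gt = 6.750×10^12 kg; dividing by ρ_w = 1029 kg m⁻³ gives 6.560×10^9 m³ of water.
Total added water ≈ 1.012×10^15 m³ over 3.59×10^14 m² → Δh = 2.82 m = 282 cm.

≈ 282 cm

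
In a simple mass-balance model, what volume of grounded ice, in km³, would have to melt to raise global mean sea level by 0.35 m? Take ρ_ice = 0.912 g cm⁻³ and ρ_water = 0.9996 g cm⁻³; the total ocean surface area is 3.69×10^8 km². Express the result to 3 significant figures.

≈ 1.42×10^5 km³

Required water volume = Δh × A = 0.35 m × 3.69×10^14 m² = 1.291×10^14 m³ = 1.291×10^5 km³.
Ice volume = water volume × ρ_w/ρ_ice = 1.291×10^5 × 999.6/912 = 1.42×10^5 km³.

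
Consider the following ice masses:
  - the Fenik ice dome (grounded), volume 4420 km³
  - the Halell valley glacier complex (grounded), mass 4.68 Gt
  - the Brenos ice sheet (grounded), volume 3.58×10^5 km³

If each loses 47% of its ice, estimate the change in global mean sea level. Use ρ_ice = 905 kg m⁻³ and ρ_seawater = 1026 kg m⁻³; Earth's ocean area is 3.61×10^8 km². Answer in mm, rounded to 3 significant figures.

≈ 416 mm

Fenik: 0.47 × 4420 km³ × (905/1026) = 1832 km³ of water.
Halell: 0.47 × 4.68 Gt = 2.200×10^12 kg; dividing by ρ_w = 1026 kg m⁻³ gives 2.144×10^9 m³ of water.
Brenos: 0.47 × 3.58×10^5 km³ × (905/1026) = 1.484×10^5 km³ of water.
Total added water ≈ 1.503×10^14 m³ over 3.61×10^14 m² → Δh = 0.416 m = 416 mm.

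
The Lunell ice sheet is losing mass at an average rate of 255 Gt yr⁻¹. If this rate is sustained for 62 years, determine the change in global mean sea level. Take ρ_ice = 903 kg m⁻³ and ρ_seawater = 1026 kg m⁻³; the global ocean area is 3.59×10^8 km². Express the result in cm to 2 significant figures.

≈ 4.3 cm

Total mass lost = 255 Gt/yr × 62 yr = 1.581×10^4 Gt = 1.581×10^16 kg.
ρ_w = 1026 kg m⁻³, so water volume = 1.581×10^16 / 1026 = 1.541×10^13 m³.
Δh = 1.541×10^13 / 3.59×10^14 = 0.0429 m = 4.3 cm.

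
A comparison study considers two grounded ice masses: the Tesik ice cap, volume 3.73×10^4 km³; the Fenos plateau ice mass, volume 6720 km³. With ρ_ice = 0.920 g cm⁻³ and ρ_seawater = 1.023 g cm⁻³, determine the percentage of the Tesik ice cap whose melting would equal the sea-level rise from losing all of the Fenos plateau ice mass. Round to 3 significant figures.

≈ 18.0 %

Equal sea-level rise means equal mass of meltwater, i.e. equal mass of ice lost.
Ice mass of Fenos: 6.182×10^15 kg; ice mass of Tesik: 3.432×10^16 kg.
Fraction required = 6.182×10^15 / 3.432×10^16 = 0.180 → 18.0 %.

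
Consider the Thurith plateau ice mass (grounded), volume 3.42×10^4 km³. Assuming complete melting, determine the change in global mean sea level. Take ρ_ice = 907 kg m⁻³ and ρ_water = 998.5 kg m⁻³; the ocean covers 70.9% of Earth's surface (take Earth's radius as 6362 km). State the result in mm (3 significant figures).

≈ 86.1 mm

Thurith: 3.42×10^4 km³ × (907/998.5) = 3.107×10^4 km³ of water.
Spread over 3.61×10^14 m² of ocean, Δh = 3.107×10^13 / 3.61×10^14 = 0.0861 m = 86.1 mm.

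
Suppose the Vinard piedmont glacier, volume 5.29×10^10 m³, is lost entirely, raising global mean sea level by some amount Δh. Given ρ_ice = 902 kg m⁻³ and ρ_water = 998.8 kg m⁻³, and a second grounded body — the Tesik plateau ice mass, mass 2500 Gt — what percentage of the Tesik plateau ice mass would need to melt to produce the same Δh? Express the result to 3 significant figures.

Equal sea-level rise means equal mass of meltwater, i.e. equal mass of ice lost.
Ice mass of Vinard: 4.772×10^13 kg; ice mass of Tesik: 2.500×10^15 kg.
Fraction required = 4.772×10^13 / 2.500×10^15 = 0.0191 → 1.91 %.

≈ 1.91 %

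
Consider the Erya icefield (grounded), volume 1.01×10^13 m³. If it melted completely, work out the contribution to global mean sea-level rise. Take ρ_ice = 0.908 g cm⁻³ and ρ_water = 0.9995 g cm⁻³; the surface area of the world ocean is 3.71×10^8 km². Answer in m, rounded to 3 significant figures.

Erya: 1.01×10^13 m³ × (908/999.5) = 9.175×10^12 m³ of water.
Spread over 3.71×10^14 m² of ocean, Δh = 9.175×10^12 / 3.71×10^14 = 0.0247 m.

≈ 0.0247 m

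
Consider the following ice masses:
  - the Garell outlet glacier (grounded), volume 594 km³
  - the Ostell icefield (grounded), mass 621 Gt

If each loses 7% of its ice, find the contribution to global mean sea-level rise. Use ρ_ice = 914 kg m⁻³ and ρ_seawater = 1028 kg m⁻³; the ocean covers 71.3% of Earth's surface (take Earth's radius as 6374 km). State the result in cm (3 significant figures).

≈ 0.0218 cm

Garell: 0.07 × 594 km³ × (914/1028) = 36.97 km³ of water.
Ostell: 0.07 × 621 Gt = 4.347×10^13 kg; dividing by ρ_w = 1028 kg m⁻³ gives 4.229×10^10 m³ of water.
Total added water ≈ 7.925×10^10 m³ over 3.64×10^14 m² → Δh = 2.18×10^-4 m = 0.0218 cm.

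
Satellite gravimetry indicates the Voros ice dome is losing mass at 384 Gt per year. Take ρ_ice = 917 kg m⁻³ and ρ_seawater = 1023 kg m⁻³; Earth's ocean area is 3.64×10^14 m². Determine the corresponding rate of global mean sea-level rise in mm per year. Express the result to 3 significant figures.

ρ_w = 1023 kg m⁻³. Annual water volume added = 384 Gt / ρ_w = 3.840×10^14 kg / 1023 kg m⁻³ = 3.754×10^11 m³.
Δh per year = 3.754×10^11 / 3.64×10^14 = 1.03×10^-3 m = 1.03 mm.

≈ 1.03 mm/yr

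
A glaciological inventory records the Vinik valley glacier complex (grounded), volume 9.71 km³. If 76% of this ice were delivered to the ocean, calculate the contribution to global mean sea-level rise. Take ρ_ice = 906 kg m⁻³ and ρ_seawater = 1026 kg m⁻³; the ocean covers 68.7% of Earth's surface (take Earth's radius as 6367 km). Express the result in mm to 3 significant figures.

Vinik: 0.76 × 9.71 km³ × (906/1026) = 6.516 km³ of water.
Spread over 3.50×10^14 m² of ocean, Δh = 6.516×10^9 / 3.50×10^14 = 1.86×10^-5 m = 0.0186 mm.

≈ 0.0186 mm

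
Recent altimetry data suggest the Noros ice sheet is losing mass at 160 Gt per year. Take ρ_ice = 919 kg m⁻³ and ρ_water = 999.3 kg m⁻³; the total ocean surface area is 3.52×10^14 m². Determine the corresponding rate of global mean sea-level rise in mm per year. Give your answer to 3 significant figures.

ρ_w = 999.3 kg m⁻³. Annual water volume added = 160 Gt / ρ_w = 1.600×10^14 kg / 999.3 kg m⁻³ = 1.601×10^11 m³.
Δh per year = 1.601×10^11 / 3.52×10^14 = 4.55×10^-4 m = 0.455 mm.

≈ 0.455 mm/yr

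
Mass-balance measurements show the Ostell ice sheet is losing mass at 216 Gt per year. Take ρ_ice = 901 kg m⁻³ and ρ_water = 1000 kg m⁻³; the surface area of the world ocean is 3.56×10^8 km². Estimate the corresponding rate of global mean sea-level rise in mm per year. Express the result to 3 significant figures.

≈ 0.607 mm/yr

ρ_w = 1000 kg m⁻³. Annual water volume added = 216 Gt / ρ_w = 2.160×10^14 kg / 1000 kg m⁻³ = 2.160×10^11 m³.
Δh per year = 2.160×10^11 / 3.56×10^14 = 6.07×10^-4 m = 0.607 mm.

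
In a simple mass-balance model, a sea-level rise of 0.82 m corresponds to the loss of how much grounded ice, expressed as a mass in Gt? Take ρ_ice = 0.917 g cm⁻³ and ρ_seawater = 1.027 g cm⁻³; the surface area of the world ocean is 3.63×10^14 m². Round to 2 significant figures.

Required water volume = Δh × A = 0.82 m × 3.63×10^14 m² = 2.977×10^14 m³.
ρ_w = 1.027 g cm⁻³ = 1027 kg m⁻³, so the mass of water = 2.977×10^14 m³ × 1027 kg m⁻³ = 3.057×10^17 kg = 3.1×10^5 Gt (and the same mass of ice, by conservation).

≈ 3.1×10^5 Gt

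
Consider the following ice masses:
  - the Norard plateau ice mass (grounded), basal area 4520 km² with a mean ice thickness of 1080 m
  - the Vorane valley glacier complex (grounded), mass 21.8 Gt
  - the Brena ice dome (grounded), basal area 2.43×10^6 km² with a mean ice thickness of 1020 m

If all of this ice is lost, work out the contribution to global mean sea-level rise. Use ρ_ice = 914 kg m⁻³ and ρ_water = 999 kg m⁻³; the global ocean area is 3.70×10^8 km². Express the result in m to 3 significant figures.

≈ 6.14 m

Norard: ice volume = 4520 km² × 1080 m = 4882 km³; 4882 × (914/999) = 4466 km³ of water.
Vorane: 21.8 Gt = 2.180×10^13 kg; dividing by ρ_w = 999 kg m⁻³ gives 2.182×10^10 m³ of water.
Brena: ice volume = 2.43×10^6 km² × 1020 m = 2.479×10^6 km³; 2.479×10^6 × (914/999) = 2.268×10^6 km³ of water.
Total added water ≈ 2.272×10^15 m³ over 3.70×10^14 m² → Δh = 6.14 m.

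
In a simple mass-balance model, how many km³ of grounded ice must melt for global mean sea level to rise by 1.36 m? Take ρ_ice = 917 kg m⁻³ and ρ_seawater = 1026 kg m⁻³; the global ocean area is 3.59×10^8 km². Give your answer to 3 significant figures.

Required water volume = Δh × A = 1.36 m × 3.59×10^14 m² = 4.882×10^14 m³ = 4.882×10^5 km³.
Ice volume = water volume × ρ_w/ρ_ice = 4.882×10^5 × 1026/917 = 5.46×10^5 km³.

≈ 5.46×10^5 km³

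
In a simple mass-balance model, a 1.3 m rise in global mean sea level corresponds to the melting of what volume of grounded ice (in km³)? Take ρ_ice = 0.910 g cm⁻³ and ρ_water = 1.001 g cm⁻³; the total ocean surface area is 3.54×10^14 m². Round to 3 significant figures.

Required water volume = Δh × A = 1.3 m × 3.54×10^14 m² = 4.602×10^14 m³ = 4.602×10^5 km³.
Ice volume = water volume × ρ_w/ρ_ice = 4.602×10^5 × 1001/910 = 5.06×10^5 km³.

≈ 5.06×10^5 km³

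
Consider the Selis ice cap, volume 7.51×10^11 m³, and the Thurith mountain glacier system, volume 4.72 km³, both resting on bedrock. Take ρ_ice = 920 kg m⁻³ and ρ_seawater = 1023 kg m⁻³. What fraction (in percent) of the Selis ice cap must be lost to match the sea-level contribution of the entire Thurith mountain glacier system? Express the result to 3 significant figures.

≈ 0.628 %

Equal sea-level rise means equal mass of meltwater, i.e. equal mass of ice lost.
Ice mass of Thurith: 4.342×10^12 kg; ice mass of Selis: 6.909×10^14 kg.
Fraction required = 4.342×10^12 / 6.909×10^14 = 6.28×10^-3 → 0.628 %.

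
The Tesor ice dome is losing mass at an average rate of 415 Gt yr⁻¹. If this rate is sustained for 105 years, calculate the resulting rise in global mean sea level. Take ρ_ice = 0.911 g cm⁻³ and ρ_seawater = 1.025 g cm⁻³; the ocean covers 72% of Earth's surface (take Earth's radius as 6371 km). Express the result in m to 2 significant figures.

Total mass lost = 415 Gt/yr × 105 yr = 4.358×10^4 Gt = 4.358×10^16 kg.
ρ_w = 1.025 g cm⁻³ = 1025 kg m⁻³, so water volume = 4.358×10^16 / 1025 = 4.251×10^13 m³.
Δh = 4.251×10^13 / 3.67×10^14 = 0.116 m.

≈ 0.12 m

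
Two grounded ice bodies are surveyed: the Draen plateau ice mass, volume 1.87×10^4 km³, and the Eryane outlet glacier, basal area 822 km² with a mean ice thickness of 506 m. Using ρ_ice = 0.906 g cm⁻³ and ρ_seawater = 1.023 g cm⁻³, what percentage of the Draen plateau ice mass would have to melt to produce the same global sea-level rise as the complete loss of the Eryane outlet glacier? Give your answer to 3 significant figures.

Equal sea-level rise means equal mass of meltwater, i.e. equal mass of ice lost.
Ice mass of Eryane: 3.768×10^14 kg; ice mass of Draen: 1.694×10^16 kg.
Fraction required = 3.768×10^14 / 1.694×10^16 = 0.0222 → 2.22 %.

≈ 2.22 %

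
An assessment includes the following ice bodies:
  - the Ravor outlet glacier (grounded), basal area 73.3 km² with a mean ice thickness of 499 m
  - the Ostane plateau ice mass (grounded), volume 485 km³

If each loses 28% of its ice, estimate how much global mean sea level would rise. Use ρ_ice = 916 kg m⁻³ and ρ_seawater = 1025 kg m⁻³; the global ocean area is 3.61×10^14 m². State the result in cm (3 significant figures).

≈ 0.0362 cm

Ravor: ice volume = 73.3 km² × 499 m = 36.58 km³; 0.28 × 36.58 × (916/1025) = 9.152 km³ of water.
Ostane: 0.28 × 485 km³ × (916/1025) = 121.4 km³ of water.
Total added water ≈ 1.305×10^11 m³ over 3.61×10^14 m² → Δh = 3.62×10^-4 m = 0.0362 cm.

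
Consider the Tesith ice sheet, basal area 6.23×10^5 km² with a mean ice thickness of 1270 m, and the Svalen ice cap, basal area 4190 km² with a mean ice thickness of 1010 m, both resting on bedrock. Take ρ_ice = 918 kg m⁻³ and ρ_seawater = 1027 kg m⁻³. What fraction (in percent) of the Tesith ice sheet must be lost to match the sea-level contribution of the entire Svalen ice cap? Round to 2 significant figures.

Equal sea-level rise means equal mass of meltwater, i.e. equal mass of ice lost.
Ice mass of Svalen: 3.885×10^15 kg; ice mass of Tesith: 7.263×10^17 kg.
Fraction required = 3.885×10^15 / 7.263×10^17 = 5.35×10^-3 → 0.53 %.

≈ 0.53 %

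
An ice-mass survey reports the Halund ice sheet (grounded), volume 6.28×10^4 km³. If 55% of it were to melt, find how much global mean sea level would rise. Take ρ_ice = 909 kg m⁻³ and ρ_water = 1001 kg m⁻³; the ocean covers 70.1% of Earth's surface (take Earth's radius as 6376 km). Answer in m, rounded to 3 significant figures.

Halund: 0.55 × 6.28×10^4 km³ × (909/1001) = 3.137×10^4 km³ of water.
Spread over 3.58×10^14 m² of ocean, Δh = 3.137×10^13 / 3.58×10^14 = 0.0876 m.

≈ 0.0876 m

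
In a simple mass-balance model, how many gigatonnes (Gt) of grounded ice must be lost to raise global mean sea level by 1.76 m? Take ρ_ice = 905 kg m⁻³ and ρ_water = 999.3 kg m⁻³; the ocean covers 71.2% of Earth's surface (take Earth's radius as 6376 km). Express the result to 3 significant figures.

Required water volume = Δh × A = 1.76 m × 3.64×10^14 m² = 6.402×10^14 m³.
ρ_w = 999.3 kg m⁻³, so the mass of water = 6.402×10^14 m³ × 999.3 kg m⁻³ = 6.397×10^17 kg = 6.40×10^5 Gt (and the same mass of ice, by conservation).

≈ 6.40×10^5 Gt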